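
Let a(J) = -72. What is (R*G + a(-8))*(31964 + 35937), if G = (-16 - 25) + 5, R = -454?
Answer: 1104885072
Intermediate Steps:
G = -36 (G = -41 + 5 = -36)
(R*G + a(-8))*(31964 + 35937) = (-454*(-36) - 72)*(31964 + 35937) = (16344 - 72)*67901 = 16272*67901 = 1104885072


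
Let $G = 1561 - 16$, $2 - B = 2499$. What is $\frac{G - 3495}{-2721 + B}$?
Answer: $\frac{975}{2609} \approx 0.37371$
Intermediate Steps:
$B = -2497$ ($B = 2 - 2499 = -2497$)
$G = 1545$
$\frac{G - 3495}{-2721 + B} = \frac{1545 - 3495}{-2721 - 2497} = - \frac{1950}{-5218} = \left(-1950\right) \left(- \frac{1}{5218}\right) = \frac{975}{2609}$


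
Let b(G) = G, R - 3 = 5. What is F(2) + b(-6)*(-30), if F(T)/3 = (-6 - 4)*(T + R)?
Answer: -120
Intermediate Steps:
R = 8 (R = 3 + 5 = 8)
F(T) = -240 - 30*T (F(T) = 3*((-6 - 4)*(T + 8)) = 3*(-10*(8 + T)) = 3*(-80 - 10*T) = -240 - 30*T)
F(2) + b(-6)*(-30) = (-240 - 30*2) - 6*(-30) = (-240 - 60) + 180 = -300 + 180 = -120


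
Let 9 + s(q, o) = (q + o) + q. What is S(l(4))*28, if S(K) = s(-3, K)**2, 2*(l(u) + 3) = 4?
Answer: 7168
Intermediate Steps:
l(u) = -1 (l(u) = -3 + (1/2)*4 = -3 + 2 = -1)
s(q, o) = -9 + o + 2*q (s(q, o) = -9 + ((q + o) + q) = -9 + ((o + q) + q) = -9 + (o + 2*q) = -9 + o + 2*q)
S(K) = (-15 + K)**2 (S(K) = (-9 + K + 2*(-3))**2 = (-9 + K - 6)**2 = (-15 + K)**2)
S(l(4))*28 = (-15 - 1)**2*28 = (-16)**2*28 = 256*28 = 7168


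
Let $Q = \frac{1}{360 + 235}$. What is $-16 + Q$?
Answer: $- \frac{9519}{595} \approx -15.998$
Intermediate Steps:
$Q = \frac{1}{595} \approx 0.0016807$
$-16 + Q = -16 + \frac{1}{595} = - \frac{9519}{595}$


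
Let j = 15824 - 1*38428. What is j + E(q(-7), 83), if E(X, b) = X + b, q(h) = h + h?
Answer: -22535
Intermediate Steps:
q(h) = 2*h
j = -22604 (j = 15824 - 38428 = -22604)
j + E(q(-7), 83) = -22604 + (2*(-7) + 83) = -22604 + (-14 + 83) = -22604 + 69 = -22535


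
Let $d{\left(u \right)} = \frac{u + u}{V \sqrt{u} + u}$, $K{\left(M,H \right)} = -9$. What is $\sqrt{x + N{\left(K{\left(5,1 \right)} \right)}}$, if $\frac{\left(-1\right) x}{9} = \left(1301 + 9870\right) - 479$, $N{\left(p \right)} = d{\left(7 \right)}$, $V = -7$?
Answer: $\frac{\sqrt{96226 - 96228 \sqrt{7}}}{\sqrt{-1 + \sqrt{7}}} \approx 310.21 i$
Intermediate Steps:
$d{\left(u \right)} = \frac{2 u}{u - 7 \sqrt{u}}$ ($d{\left(u \right)} = \frac{u + u}{- 7 \sqrt{u} + u} = \frac{2 u}{u - 7 \sqrt{u}}$)
$N{\left(p \right)} = \frac{14}{7 - 7 \sqrt{7}}$ ($N{\left(p \right)} = 2 \cdot 7 \frac{1}{7 - 7 \sqrt{7}} = \frac{14}{7 - 7 \sqrt{7}}$)
$x = -96228$ ($x = - 9 \left(\left(1301 + 9870\right) - 479\right) = - 9 \left(11171 - 479\right) = \left(-9\right) 10692 = -96228$)
$\sqrt{x + N{\left(K{\left(5,1 \right)} \right)}} = \sqrt{-96228 - \left(\frac{1}{3} + \frac{\sqrt{7}}{3}\right)} = \sqrt{- \frac{288685}{3} - \frac{\sqrt{7}}{3}}$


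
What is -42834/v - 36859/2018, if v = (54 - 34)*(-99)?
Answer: 50978/15135 ≈ 3.3682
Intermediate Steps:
v = -1980 (v = 20*(-99) = -1980)
-42834/v - 36859/2018 = -42834/(-1980) - 36859/2018 = -42834*(-1/1980) - 36859*1/2018 = 649/30 - 36859/2018 = 50978/15135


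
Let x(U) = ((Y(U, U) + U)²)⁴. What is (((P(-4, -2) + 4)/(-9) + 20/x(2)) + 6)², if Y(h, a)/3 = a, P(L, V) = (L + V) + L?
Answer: 7036876934349025/158329674399744 ≈ 44.444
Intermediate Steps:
P(L, V) = V + 2*L
Y(h, a) = 3*a
x(U) = 65536*U⁸ (x(U) = ((3*U + U)²)⁴ = ((4*U)²)⁴ = (16*U²)⁴ = 65536*U⁸)
(((P(-4, -2) + 4)/(-9) + 20/x(2)) + 6)² = ((((-2 + 2*(-4)) + 4)/(-9) + 20/((65536*2⁸))) + 6)² = ((((-2 - 8) + 4)*(-⅑) + 20/((65536*256))) + 6)² = (((-10 + 4)*(-⅑) + 20/16777216) + 6)² = ((-6*(-⅑) + 20*(1/16777216)) + 6)² = ((⅔ + 5/4194304) + 6)² = (8388623/12582912 + 6)² = (83886095/12582912)² = 7036876934349025/158329674399744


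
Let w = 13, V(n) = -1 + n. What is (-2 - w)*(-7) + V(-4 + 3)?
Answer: 103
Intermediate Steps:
(-2 - w)*(-7) + V(-4 + 3) = (-2 - 1*13)*(-7) + (-1 + (-4 + 3)) = (-2 - 13)*(-7) + (-1 - 1) = -15*(-7) - 2 = 105 - 2 = 103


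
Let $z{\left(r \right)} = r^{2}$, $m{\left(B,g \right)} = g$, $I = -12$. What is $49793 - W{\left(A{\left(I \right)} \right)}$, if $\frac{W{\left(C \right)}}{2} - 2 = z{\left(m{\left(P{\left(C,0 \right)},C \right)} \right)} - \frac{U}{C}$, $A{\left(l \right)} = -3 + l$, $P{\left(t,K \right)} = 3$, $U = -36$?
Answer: $\frac{246719}{5} \approx 49344.0$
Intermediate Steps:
$W{\left(C \right)} = 4 + 2 C^{2} + \frac{72}{C}$ ($W{\left(C \right)} = 4 + 2 \left(C^{2} - - \frac{36}{C}\right) = 4 + 2 \left(C^{2} + \frac{36}{C}\right) = 4 + \left(2 C^{2} + \frac{72}{C}\right) = 4 + 2 C^{2} + \frac{72}{C}$)
$49793 - W{\left(A{\left(I \right)} \right)} = 49793 - \left(4 + 2 \left(-3 - 12\right)^{2} + \frac{72}{-3 - 12}\right) = 49793 - \left(4 + 2 \left(-15\right)^{2} + \frac{72}{-15}\right) = 49793 - \left(4 + 2 \cdot 225 + 72 \left(- \frac{1}{15}\right)\right) = 49793 - \left(4 + 450 - \frac{24}{5}\right) = 49793 - \frac{2246}{5} = \frac{246719}{5}$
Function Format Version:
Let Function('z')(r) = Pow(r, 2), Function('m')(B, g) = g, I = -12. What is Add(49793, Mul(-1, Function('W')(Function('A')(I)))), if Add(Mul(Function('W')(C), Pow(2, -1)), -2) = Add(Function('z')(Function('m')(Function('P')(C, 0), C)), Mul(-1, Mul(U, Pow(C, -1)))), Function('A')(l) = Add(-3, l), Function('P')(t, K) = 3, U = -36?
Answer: Rational(246719, 5) ≈ 49344.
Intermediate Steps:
Function('W')(C) = Add(4, Mul(2, Pow(C, 2)), Mul(72, Pow(C, -1))) (Function('W')(C) = Add(4, Mul(2, Add(Pow(C, 2), Mul(-1, Mul(-36, Pow(C, -1)))))) = Add(4, Mul(2, Add(Pow(C, 2), Mul(36, Pow(C, -1))))) = Add(4, Add(Mul(2, Pow(C, 2)), Mul(72, Pow(C, -1)))) = Add(4, Mul(2, Pow(C, 2)), Mul(72, Pow(C, -1))))
Add(49793, Mul(-1, Function('W')(Function('A')(I)))) = Add(49793, Mul(-1, Add(4, Mul(2, Pow(Add(-3, -12), 2)), Mul(72, Pow(Add(-3, -12), -1))))) = Add(49793, Mul(-1, Add(4, Mul(2, Pow(-15, 2)), Mul(72, Pow(-15, -1))))) = Add(49793, Mul(-1, Add(4, Mul(2, 225), Mul(72, Rational(-1, 15))))) = Add(49793, Mul(-1, Add(4, 450, Rational(-24, 5)))) = Add(49793, Mul(-1, Rational(2246, 5))) = Add(49793, Rational(-2246, 5)) = Rational(246719, 5)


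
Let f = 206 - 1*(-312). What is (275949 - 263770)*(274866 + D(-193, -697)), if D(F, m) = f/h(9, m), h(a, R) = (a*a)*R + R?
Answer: 95664162406717/28577 ≈ 3.3476e+9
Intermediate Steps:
h(a, R) = R + R*a² (h(a, R) = a²*R + R = R*a² + R = R + R*a²)
f = 518 (f = 206 + 312 = 518)
D(F, m) = 259/(41*m) (D(F, m) = 518/((m*(1 + 9²))) = 518/((m*(1 + 81))) = 518/((m*82)) = 518/((82*m)) = 518*(1/(82*m)) = 259/(41*m))
(275949 - 263770)*(274866 + D(-193, -697)) = (275949 - 263770)*(274866 + (259/41)/(-697)) = 12179*(274866 + (259/41)*(-1/697)) = 12179*(274866 - 259/28577) = 12179*(7854845423/28577) = 95664162406717/28577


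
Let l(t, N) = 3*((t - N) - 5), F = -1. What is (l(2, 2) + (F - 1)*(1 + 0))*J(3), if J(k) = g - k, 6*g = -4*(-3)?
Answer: 17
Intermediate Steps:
l(t, N) = -15 - 3*N + 3*t (l(t, N) = 3*(-5 + t - N) = -15 - 3*N + 3*t)
g = 2 (g = (-4*(-3))/6 = (1/6)*12 = 2)
J(k) = 2 - k
(l(2, 2) + (F - 1)*(1 + 0))*J(3) = ((-15 - 3*2 + 3*2) + (-1 - 1)*(1 + 0))*(2 - 1*3) = ((-15 - 6 + 6) - 2*1)*(2 - 3) = (-15 - 2)*(-1) = -17*(-1) = 17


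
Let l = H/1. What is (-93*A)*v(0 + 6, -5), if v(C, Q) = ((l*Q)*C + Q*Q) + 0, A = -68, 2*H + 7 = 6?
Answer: 252960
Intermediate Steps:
H = -½ (H = -7/2 + (½)*6 = -7/2 + 3 = -½ ≈ -0.50000)
l = -½ (l = -½/1 = -½*1 = -½ ≈ -0.50000)
v(C, Q) = Q² - C*Q/2 (v(C, Q) = ((-Q/2)*C + Q*Q) + 0 = (-C*Q/2 + Q²) + 0 = (Q² - C*Q/2) + 0 = Q² - C*Q/2)
(-93*A)*v(0 + 6, -5) = (-93*(-68))*((½)*(-5)*(-(0 + 6) + 2*(-5))) = 6324*((½)*(-5)*(-1*6 - 10)) = 6324*((½)*(-5)*(-6 - 10)) = 6324*((½)*(-5)*(-16)) = 6324*40 = 252960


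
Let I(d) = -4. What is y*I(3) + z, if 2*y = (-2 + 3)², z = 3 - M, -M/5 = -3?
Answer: -14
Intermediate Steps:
M = 15 (M = -5*(-3) = 15)
z = -12 (z = 3 - 1*15 = 3 - 15 = -12)
y = ½ (y = (-2 + 3)²/2 = (½)*1² = (½)*1 = ½ ≈ 0.50000)
y*I(3) + z = (½)*(-4) - 12 = -2 - 12 = -14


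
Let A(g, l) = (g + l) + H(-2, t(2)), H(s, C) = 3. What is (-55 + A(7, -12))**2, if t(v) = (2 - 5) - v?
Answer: 3249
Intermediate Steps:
t(v) = -3 - v
A(g, l) = 3 + g + l (A(g, l) = (g + l) + 3 = 3 + g + l)
(-55 + A(7, -12))**2 = (-55 + (3 + 7 - 12))**2 = (-55 - 2)**2 = (-57)**2 = 3249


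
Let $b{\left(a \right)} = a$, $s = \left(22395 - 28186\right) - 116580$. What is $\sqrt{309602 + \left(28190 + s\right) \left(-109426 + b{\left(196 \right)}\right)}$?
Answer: $2 \sqrt{2571925058} \approx 1.0143 \cdot 10^{5}$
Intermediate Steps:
$s = -122371$ ($s = \left(22395 - 28186\right) - 116580 = -5791 - 116580 = -122371$)
$\sqrt{309602 + \left(28190 + s\right) \left(-109426 + b{\left(196 \right)}\right)} = \sqrt{309602 + \left(28190 - 122371\right) \left(-109426 + 196\right)} = \sqrt{309602 - -10287390630} = \sqrt{309602 + 10287390630} = \sqrt{10287700232} = 2 \sqrt{2571925058}$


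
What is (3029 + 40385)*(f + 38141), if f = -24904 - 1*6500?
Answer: 292480118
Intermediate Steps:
f = -31404 (f = -24904 - 6500 = -31404)
(3029 + 40385)*(f + 38141) = (3029 + 40385)*(-31404 + 38141) = 43414*6737 = 292480118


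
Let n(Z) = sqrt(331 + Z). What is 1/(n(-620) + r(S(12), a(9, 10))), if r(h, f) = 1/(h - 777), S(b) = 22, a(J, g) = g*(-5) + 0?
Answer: -755/164737226 - 9690425*I/164737226 ≈ -4.5831e-6 - 0.058824*I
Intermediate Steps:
a(J, g) = -5*g (a(J, g) = -5*g + 0 = -5*g)
r(h, f) = 1/(-777 + h)
1/(n(-620) + r(S(12), a(9, 10))) = 1/(sqrt(331 - 620) + 1/(-777 + 22)) = 1/(sqrt(-289) + 1/(-755)) = 1/(17*I - 1/755) = 1/(-1/755 + 17*I) = 570025*(-1/755 - 17*I)/164737226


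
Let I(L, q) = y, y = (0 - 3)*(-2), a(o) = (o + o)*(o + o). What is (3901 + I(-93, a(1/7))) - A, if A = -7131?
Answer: 11038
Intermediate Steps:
a(o) = 4*o² (a(o) = (2*o)*(2*o) = 4*o²)
y = 6 (y = -3*(-2) = 6)
I(L, q) = 6
(3901 + I(-93, a(1/7))) - A = (3901 + 6) - 1*(-7131) = 3907 + 7131 = 11038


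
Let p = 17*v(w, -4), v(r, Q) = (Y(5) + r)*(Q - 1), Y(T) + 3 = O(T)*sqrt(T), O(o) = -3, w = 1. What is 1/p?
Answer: -2/3485 + 3*sqrt(5)/3485 ≈ 0.0013510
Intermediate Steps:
Y(T) = -3 - 3*sqrt(T)
v(r, Q) = (-1 + Q)*(-3 + r - 3*sqrt(5)) (v(r, Q) = ((-3 - 3*sqrt(5)) + r)*(Q - 1) = (-3 + r - 3*sqrt(5))*(-1 + Q) = (-1 + Q)*(-3 + r - 3*sqrt(5)))
p = 170 + 255*sqrt(5) (p = 17*(3 - 1*1 + 3*sqrt(5) - 4*1 - 3*(-4)*(1 + sqrt(5))) = 17*(3 - 1 + 3*sqrt(5) - 4 + (12 + 12*sqrt(5))) = 17*(10 + 15*sqrt(5)) = 170 + 255*sqrt(5) ≈ 740.20)
1/p = 1/(170 + 255*sqrt(5))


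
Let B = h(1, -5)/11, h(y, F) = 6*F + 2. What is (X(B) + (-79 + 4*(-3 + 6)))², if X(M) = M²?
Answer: 53626329/14641 ≈ 3662.8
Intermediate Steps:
h(y, F) = 2 + 6*F
B = -28/11 (B = (2 + 6*(-5))/11 = (2 - 30)*(1/11) = -28*1/11 = -28/11 ≈ -2.5455)
(X(B) + (-79 + 4*(-3 + 6)))² = ((-28/11)² + (-79 + 4*(-3 + 6)))² = (784/121 + (-79 + 4*3))² = (784/121 + (-79 + 12))² = (784/121 - 67)² = (-7323/121)² = 53626329/14641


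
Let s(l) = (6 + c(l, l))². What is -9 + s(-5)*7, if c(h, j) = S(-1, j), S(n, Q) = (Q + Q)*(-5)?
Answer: 21943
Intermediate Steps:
S(n, Q) = -10*Q (S(n, Q) = (2*Q)*(-5) = -10*Q)
c(h, j) = -10*j
s(l) = (6 - 10*l)²
-9 + s(-5)*7 = -9 + (4*(-3 + 5*(-5))²)*7 = -9 + (4*(-3 - 25)²)*7 = -9 + (4*(-28)²)*7 = -9 + (4*784)*7 = -9 + 3136*7 = -9 + 21952 = 21943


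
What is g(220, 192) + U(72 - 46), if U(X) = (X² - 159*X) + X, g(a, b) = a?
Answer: -3212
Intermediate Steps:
U(X) = X² - 158*X
g(220, 192) + U(72 - 46) = 220 + (72 - 46)*(-158 + (72 - 46)) = 220 + 26*(-158 + 26) = 220 + 26*(-132) = 220 - 3432 = -3212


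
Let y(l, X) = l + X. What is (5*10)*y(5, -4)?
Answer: 50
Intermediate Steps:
y(l, X) = X + l
(5*10)*y(5, -4) = (5*10)*(-4 + 5) = 50*1 = 50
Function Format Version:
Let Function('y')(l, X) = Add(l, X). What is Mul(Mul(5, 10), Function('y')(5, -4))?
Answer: 50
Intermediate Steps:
Function('y')(l, X) = Add(X, l)
Mul(Mul(5, 10), Function('y')(5, -4)) = Mul(Mul(5, 10), Add(-4, 5)) = Mul(50, 1) = 50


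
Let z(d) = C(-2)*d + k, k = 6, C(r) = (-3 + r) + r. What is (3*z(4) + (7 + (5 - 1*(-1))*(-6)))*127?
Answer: -12065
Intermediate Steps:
C(r) = -3 + 2*r
z(d) = 6 - 7*d (z(d) = (-3 + 2*(-2))*d + 6 = (-3 - 4)*d + 6 = -7*d + 6 = 6 - 7*d)
(3*z(4) + (7 + (5 - 1*(-1))*(-6)))*127 = (3*(6 - 7*4) + (7 + (5 - 1*(-1))*(-6)))*127 = (3*(6 - 28) + (7 + (5 + 1)*(-6)))*127 = (3*(-22) + (7 + 6*(-6)))*127 = (-66 + (7 - 36))*127 = (-66 - 29)*127 = -95*127 = -12065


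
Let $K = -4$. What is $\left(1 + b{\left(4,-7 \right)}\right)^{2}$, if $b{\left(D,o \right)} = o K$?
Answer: $841$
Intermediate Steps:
$b{\left(D,o \right)} = - 4 o$ ($b{\left(D,o \right)} = o \left(-4\right) = - 4 o$)
$\left(1 + b{\left(4,-7 \right)}\right)^{2} = \left(1 - -28\right)^{2} = \left(1 + 28\right)^{2} = 29^{2} = 841$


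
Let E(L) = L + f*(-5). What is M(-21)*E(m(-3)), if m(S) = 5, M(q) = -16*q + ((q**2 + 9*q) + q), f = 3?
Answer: -5670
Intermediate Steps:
M(q) = q**2 - 6*q (M(q) = -16*q + (q**2 + 10*q) = q**2 - 6*q)
E(L) = -15 + L (E(L) = L + 3*(-5) = L - 15 = -15 + L)
M(-21)*E(m(-3)) = (-21*(-6 - 21))*(-15 + 5) = -21*(-27)*(-10) = 567*(-10) = -5670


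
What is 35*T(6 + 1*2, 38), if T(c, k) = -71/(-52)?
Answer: 2485/52 ≈ 47.788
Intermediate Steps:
T(c, k) = 71/52 (T(c, k) = -71*(-1/52) = 71/52)
35*T(6 + 1*2, 38) = 35*(71/52) = 2485/52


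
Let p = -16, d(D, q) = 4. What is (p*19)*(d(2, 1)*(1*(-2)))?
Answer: 2432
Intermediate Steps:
(p*19)*(d(2, 1)*(1*(-2))) = (-16*19)*(4*(1*(-2))) = -1216*(-2) = -304*(-8) = 2432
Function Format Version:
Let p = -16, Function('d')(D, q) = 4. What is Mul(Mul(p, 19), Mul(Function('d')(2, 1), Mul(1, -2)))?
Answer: 2432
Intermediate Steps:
Mul(Mul(p, 19), Mul(Function('d')(2, 1), Mul(1, -2))) = Mul(Mul(-16, 19), Mul(4, Mul(1, -2))) = Mul(-304, Mul(4, -2)) = Mul(-304, -8) = 2432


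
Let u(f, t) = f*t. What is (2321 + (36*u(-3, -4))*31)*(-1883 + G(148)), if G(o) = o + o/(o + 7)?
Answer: -4223293001/155 ≈ -2.7247e+7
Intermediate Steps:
G(o) = o + o/(7 + o)
(2321 + (36*u(-3, -4))*31)*(-1883 + G(148)) = (2321 + (36*(-3*(-4)))*31)*(-1883 + 148*(8 + 148)/(7 + 148)) = (2321 + (36*12)*31)*(-1883 + 148*156/155) = (2321 + 432*31)*(-1883 + 148*(1/155)*156) = (2321 + 13392)*(-1883 + 23088/155) = 15713*(-268777/155) = -4223293001/155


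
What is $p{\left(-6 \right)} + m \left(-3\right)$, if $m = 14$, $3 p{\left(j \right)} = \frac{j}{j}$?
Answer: $- \frac{125}{3} \approx -41.667$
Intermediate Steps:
$p{\left(j \right)} = \frac{1}{3}$ ($p{\left(j \right)} = \frac{j \frac{1}{j}}{3} = \frac{1}{3} \cdot 1 = \frac{1}{3}$)
$p{\left(-6 \right)} + m \left(-3\right) = \frac{1}{3} + 14 \left(-3\right) = \frac{1}{3} - 42 = - \frac{125}{3}$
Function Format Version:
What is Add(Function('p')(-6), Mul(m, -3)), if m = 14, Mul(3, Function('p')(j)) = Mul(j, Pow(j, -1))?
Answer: Rational(-125, 3) ≈ -41.667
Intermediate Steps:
Function('p')(j) = Rational(1, 3) (Function('p')(j) = Mul(Rational(1, 3), Mul(j, Pow(j, -1))) = Mul(Rational(1, 3), 1) = Rational(1, 3))
Add(Function('p')(-6), Mul(m, -3)) = Add(Rational(1, 3), Mul(14, -3)) = Add(Rational(1, 3), -42) = Rational(-125, 3)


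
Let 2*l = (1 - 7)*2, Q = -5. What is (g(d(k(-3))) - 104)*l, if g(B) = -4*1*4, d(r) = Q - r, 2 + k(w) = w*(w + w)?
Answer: 720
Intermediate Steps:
k(w) = -2 + 2*w² (k(w) = -2 + w*(w + w) = -2 + w*(2*w) = -2 + 2*w²)
d(r) = -5 - r
g(B) = -16 (g(B) = -4*4 = -16)
l = -6 (l = ((1 - 7)*2)/2 = (-6*2)/2 = (½)*(-12) = -6)
(g(d(k(-3))) - 104)*l = (-16 - 104)*(-6) = -120*(-6) = 720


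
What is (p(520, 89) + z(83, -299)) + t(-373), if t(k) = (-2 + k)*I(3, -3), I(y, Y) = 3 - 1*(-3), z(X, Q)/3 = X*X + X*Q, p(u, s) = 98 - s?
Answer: -56025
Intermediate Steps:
z(X, Q) = 3*X**2 + 3*Q*X (z(X, Q) = 3*(X*X + X*Q) = 3*(X**2 + Q*X) = 3*X**2 + 3*Q*X)
I(y, Y) = 6 (I(y, Y) = 3 + 3 = 6)
t(k) = -12 + 6*k (t(k) = (-2 + k)*6 = -12 + 6*k)
(p(520, 89) + z(83, -299)) + t(-373) = ((98 - 1*89) + 3*83*(-299 + 83)) + (-12 + 6*(-373)) = ((98 - 89) + 3*83*(-216)) + (-12 - 2238) = (9 - 53784) - 2250 = -53775 - 2250 = -56025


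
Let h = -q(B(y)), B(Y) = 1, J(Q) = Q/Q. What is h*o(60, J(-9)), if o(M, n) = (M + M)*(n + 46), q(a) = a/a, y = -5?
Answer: -5640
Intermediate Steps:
J(Q) = 1
q(a) = 1
h = -1 (h = -1*1 = -1)
o(M, n) = 2*M*(46 + n) (o(M, n) = (2*M)*(46 + n) = 2*M*(46 + n))
h*o(60, J(-9)) = -2*60*(46 + 1) = -2*60*47 = -1*5640 = -5640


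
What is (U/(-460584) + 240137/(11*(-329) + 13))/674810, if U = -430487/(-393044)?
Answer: -7245324879820079/73418583276509693760 ≈ -9.8685e-5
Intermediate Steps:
U = 430487/393044 (U = -430487*(-1/393044) = 430487/393044 ≈ 1.0953)
(U/(-460584) + 240137/(11*(-329) + 13))/674810 = ((430487/393044)/(-460584) + 240137/(11*(-329) + 13))/674810 = ((430487/393044)*(-1/460584) + 240137/(-3619 + 13))*(1/674810) = (-430487/181029777696 + 240137/(-3606))*(1/674810) = (-430487/181029777696 + 240137*(-1/3606))*(1/674810) = (-430487/181029777696 - 240137/3606)*(1/674810) = -7245324879820079/108798896395296*1/674810 = -7245324879820079/73418583276509693760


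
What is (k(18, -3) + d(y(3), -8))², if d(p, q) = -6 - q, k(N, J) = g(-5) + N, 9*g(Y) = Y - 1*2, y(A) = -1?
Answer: 29929/81 ≈ 369.49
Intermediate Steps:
g(Y) = -2/9 + Y/9 (g(Y) = (Y - 1*2)/9 = (Y - 2)/9 = (-2 + Y)/9 = -2/9 + Y/9)
k(N, J) = -7/9 + N (k(N, J) = (-2/9 + (⅑)*(-5)) + N = (-2/9 - 5/9) + N = -7/9 + N)
(k(18, -3) + d(y(3), -8))² = ((-7/9 + 18) + (-6 - 1*(-8)))² = (155/9 + (-6 + 8))² = (155/9 + 2)² = (173/9)² = 29929/81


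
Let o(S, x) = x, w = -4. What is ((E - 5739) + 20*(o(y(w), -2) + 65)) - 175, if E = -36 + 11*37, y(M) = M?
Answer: -4283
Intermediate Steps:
E = 371 (E = -36 + 407 = 371)
((E - 5739) + 20*(o(y(w), -2) + 65)) - 175 = ((371 - 5739) + 20*(-2 + 65)) - 175 = (-5368 + 20*63) - 175 = (-5368 + 1260) - 175 = -4108 - 175 = -4283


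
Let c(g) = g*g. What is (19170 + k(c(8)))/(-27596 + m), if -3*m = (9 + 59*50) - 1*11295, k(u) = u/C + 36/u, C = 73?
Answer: -67176723/86959936 ≈ -0.77250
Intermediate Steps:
c(g) = g**2
k(u) = 36/u + u/73 (k(u) = u/73 + 36/u = 36/u + u/73)
m = 8336/3 (m = -((9 + 59*50) - 1*11295)/3 = -((9 + 2950) - 11295)/3 = -(2959 - 11295)/3 = -1/3*(-8336) = 8336/3 ≈ 2778.7)
(19170 + k(c(8)))/(-27596 + m) = (19170 + (36/(8**2) + (1/73)*8**2))/(-27596 + 8336/3) = (19170 + (36/64 + (1/73)*64))/(-74452/3) = (19170 + (36*(1/64) + 64/73))*(-3/74452) = (19170 + (9/16 + 64/73))*(-3/74452) = (19170 + 1681/1168)*(-3/74452) = (22392241/1168)*(-3/74452) = -67176723/86959936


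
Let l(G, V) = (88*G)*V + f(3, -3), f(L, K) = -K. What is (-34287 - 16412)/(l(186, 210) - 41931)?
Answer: -50699/3395352 ≈ -0.014932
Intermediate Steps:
l(G, V) = 3 + 88*G*V (l(G, V) = (88*G)*V - 1*(-3) = 88*G*V + 3 = 3 + 88*G*V)
(-34287 - 16412)/(l(186, 210) - 41931) = (-34287 - 16412)/((3 + 88*186*210) - 41931) = -50699/((3 + 3437280) - 41931) = -50699/(3437283 - 41931) = -50699/3395352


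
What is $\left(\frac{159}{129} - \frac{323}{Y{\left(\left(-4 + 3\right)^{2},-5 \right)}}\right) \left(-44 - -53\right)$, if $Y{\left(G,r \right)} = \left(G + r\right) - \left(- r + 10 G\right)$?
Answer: $\frac{7056}{43} \approx 164.09$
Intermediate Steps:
$Y{\left(G,r \right)} = - 9 G + 2 r$ ($Y{\left(G,r \right)} = \left(G + r\right) - \left(- r + 10 G\right) = - 9 G + 2 r$)
$\left(\frac{159}{129} - \frac{323}{Y{\left(\left(-4 + 3\right)^{2},-5 \right)}}\right) \left(-44 - -53\right) = \left(\frac{159}{129} - \frac{323}{- 9 \left(-4 + 3\right)^{2} + 2 \left(-5\right)}\right) \left(-44 - -53\right) = \left(159 \cdot \frac{1}{129} - \frac{323}{- 9 \left(-1\right)^{2} - 10}\right) \left(-44 + 53\right) = \left(\frac{53}{43} - \frac{323}{\left(-9\right) 1 - 10}\right) 9 = \left(\frac{53}{43} - \frac{323}{-9 - 10}\right) 9 = \left(\frac{53}{43} - \frac{323}{-19}\right) 9 = \left(\frac{53}{43} - -17\right) 9 = \left(\frac{53}{43} + 17\right) 9 = \frac{784}{43} \cdot 9 = \frac{7056}{43}$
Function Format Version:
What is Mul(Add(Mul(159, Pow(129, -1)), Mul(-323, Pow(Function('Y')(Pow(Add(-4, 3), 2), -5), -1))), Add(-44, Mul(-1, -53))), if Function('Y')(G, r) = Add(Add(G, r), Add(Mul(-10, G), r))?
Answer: Rational(7056, 43) ≈ 164.09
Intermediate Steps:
Function('Y')(G, r) = Add(Mul(-9, G), Mul(2, r)) (Function('Y')(G, r) = Add(Add(G, r), Add(r, Mul(-10, G))) = Add(Mul(-9, G), Mul(2, r)))
Mul(Add(Mul(159, Pow(129, -1)), Mul(-323, Pow(Function('Y')(Pow(Add(-4, 3), 2), -5), -1))), Add(-44, Mul(-1, -53))) = Mul(Add(Mul(159, Pow(129, -1)), Mul(-323, Pow(Add(Mul(-9, Pow(Add(-4, 3), 2)), Mul(2, -5)), -1))), Add(-44, Mul(-1, -53))) = Mul(Add(Mul(159, Rational(1, 129)), Mul(-323, Pow(Add(Mul(-9, Pow(-1, 2)), -10), -1))), Add(-44, 53)) = Mul(Add(Rational(53, 43), Mul(-323, Pow(Add(Mul(-9, 1), -10), -1))), 9) = Mul(Add(Rational(53, 43), Mul(-323, Pow(Add(-9, -10), -1))), 9) = Mul(Add(Rational(53, 43), Mul(-323, Pow(-19, -1))), 9) = Mul(Add(Rational(53, 43), Mul(-323, Rational(-1, 19))), 9) = Mul(Add(Rational(53, 43), 17), 9) = Mul(Rational(784, 43), 9) = Rational(7056, 43)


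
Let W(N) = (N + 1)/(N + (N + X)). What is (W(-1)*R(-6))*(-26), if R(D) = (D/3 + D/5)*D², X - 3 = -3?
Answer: 0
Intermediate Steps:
X = 0 (X = 3 - 3 = 0)
W(N) = (1 + N)/(2*N) (W(N) = (N + 1)/(N + (N + 0)) = (1 + N)/(N + N) = (1 + N)/((2*N)) = (1 + N)*(1/(2*N)) = (1 + N)/(2*N))
R(D) = 8*D³/15 (R(D) = (D*(⅓) + D*(⅕))*D² = (D/3 + D/5)*D² = (8*D/15)*D² = 8*D³/15)
(W(-1)*R(-6))*(-26) = (((½)*(1 - 1)/(-1))*((8/15)*(-6)³))*(-26) = (((½)*(-1)*0)*((8/15)*(-216)))*(-26) = (0*(-576/5))*(-26) = 0*(-26) = 0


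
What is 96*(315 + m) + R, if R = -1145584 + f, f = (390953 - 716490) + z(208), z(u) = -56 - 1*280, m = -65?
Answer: -1447457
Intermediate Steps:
z(u) = -336 (z(u) = -56 - 280 = -336)
f = -325873 (f = (390953 - 716490) - 336 = -325537 - 336 = -325873)
R = -1471457 (R = -1145584 - 325873 = -1471457)
96*(315 + m) + R = 96*(315 - 65) - 1471457 = 96*250 - 1471457 = 24000 - 1471457 = -1447457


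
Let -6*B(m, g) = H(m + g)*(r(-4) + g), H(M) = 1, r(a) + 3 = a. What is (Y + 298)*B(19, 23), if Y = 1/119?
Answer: -94568/119 ≈ -794.69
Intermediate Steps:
r(a) = -3 + a
Y = 1/119 ≈ 0.0084034
B(m, g) = 7/6 - g/6 (B(m, g) = -((-3 - 4) + g)/6 = -(-7 + g)/6 = 7/6 - g/6)
(Y + 298)*B(19, 23) = (1/119 + 298)*(7/6 - 1/6*23) = 35463*(7/6 - 23/6)/119 = (35463/119)*(-8/3) = -94568/119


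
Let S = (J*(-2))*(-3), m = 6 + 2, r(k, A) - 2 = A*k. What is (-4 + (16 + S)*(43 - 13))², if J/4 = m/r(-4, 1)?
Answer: 5779216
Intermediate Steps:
r(k, A) = 2 + A*k
m = 8
J = -16 (J = 4*(8/(2 + 1*(-4))) = 4*(8/(2 - 4)) = 4*(8/(-2)) = 4*(8*(-½)) = 4*(-4) = -16)
S = -96 (S = -16*(-2)*(-3) = 32*(-3) = -96)
(-4 + (16 + S)*(43 - 13))² = (-4 + (16 - 96)*(43 - 13))² = (-4 - 80*30)² = (-4 - 2400)² = (-2404)² = 5779216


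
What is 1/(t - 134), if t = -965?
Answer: -1/1099 ≈ -0.00090992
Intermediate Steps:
1/(t - 134) = 1/(-965 - 134) = 1/(-1099) = -1/1099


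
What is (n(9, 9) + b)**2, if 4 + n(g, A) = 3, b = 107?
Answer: 11236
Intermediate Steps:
n(g, A) = -1 (n(g, A) = -4 + 3 = -1)
(n(9, 9) + b)**2 = (-1 + 107)**2 = 106**2 = 11236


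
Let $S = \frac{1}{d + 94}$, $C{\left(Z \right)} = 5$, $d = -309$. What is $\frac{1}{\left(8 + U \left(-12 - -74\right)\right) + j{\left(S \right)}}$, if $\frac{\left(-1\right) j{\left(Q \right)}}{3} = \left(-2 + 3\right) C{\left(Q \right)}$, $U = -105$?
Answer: $- \frac{1}{6517} \approx -0.00015344$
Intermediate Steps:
$S = - \frac{1}{215}$ ($S = \frac{1}{-309 + 94} = \frac{1}{-215} = - \frac{1}{215} \approx -0.0046512$)
$j{\left(Q \right)} = -15$ ($j{\left(Q \right)} = - 3 \left(-2 + 3\right) 5 = - 3 \cdot 1 \cdot 5 = \left(-3\right) 5 = -15$)
$\frac{1}{\left(8 + U \left(-12 - -74\right)\right) + j{\left(S \right)}} = \frac{1}{\left(8 - 105 \left(-12 - -74\right)\right) - 15} = \frac{1}{\left(8 - 105 \left(-12 + 74\right)\right) - 15} = \frac{1}{\left(8 - 6510\right) - 15} = \frac{1}{-6502 - 15} = \frac{1}{-6517} = - \frac{1}{6517}$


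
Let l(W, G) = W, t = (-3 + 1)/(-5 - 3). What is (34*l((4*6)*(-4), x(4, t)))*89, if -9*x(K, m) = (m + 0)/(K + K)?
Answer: -290496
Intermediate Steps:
t = ¼ (t = -2/(-8) = -2*(-⅛) = ¼ ≈ 0.25000)
x(K, m) = -m/(18*K) (x(K, m) = -(m + 0)/(9*(K + K)) = -m/(9*(2*K)) = -m*1/(2*K)/9 = -m/(18*K))
(34*l((4*6)*(-4), x(4, t)))*89 = (34*((4*6)*(-4)))*89 = (34*(24*(-4)))*89 = (34*(-96))*89 = -3264*89 = -290496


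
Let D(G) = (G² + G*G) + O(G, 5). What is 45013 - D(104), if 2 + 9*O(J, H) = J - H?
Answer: 210332/9 ≈ 23370.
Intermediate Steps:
O(J, H) = -2/9 - H/9 + J/9 (O(J, H) = -2/9 + (J - H)/9 = -2/9 + (-H/9 + J/9) = -2/9 - H/9 + J/9)
D(G) = -7/9 + 2*G² + G/9 (D(G) = (G² + G*G) + (-2/9 - ⅑*5 + G/9) = (G² + G²) + (-2/9 - 5/9 + G/9) = 2*G² + (-7/9 + G/9) = -7/9 + 2*G² + G/9)
45013 - D(104) = 45013 - (-7/9 + 2*104² + (⅑)*104) = 45013 - (-7/9 + 2*10816 + 104/9) = 45013 - (-7/9 + 21632 + 104/9) = 45013 - 1*194785/9 = 45013 - 194785/9 = 210332/9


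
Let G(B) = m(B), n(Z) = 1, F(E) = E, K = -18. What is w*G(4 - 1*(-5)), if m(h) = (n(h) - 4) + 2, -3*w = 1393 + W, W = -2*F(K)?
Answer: 1429/3 ≈ 476.33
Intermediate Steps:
W = 36 (W = -2*(-18) = 36)
w = -1429/3 (w = -(1393 + 36)/3 = -⅓*1429 = -1429/3 ≈ -476.33)
m(h) = -1 (m(h) = (1 - 4) + 2 = -3 + 2 = -1)
G(B) = -1
w*G(4 - 1*(-5)) = -1429/3*(-1) = 1429/3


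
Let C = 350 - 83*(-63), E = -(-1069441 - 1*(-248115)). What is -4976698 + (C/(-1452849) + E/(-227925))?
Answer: -549329332568020733/110380202775 ≈ -4.9767e+6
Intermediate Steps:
E = 821326 (E = -(-1069441 + 248115) = -1*(-821326) = 821326)
C = 5579 (C = 350 + 5229 = 5579)
-4976698 + (C/(-1452849) + E/(-227925)) = -4976698 + (5579/(-1452849) + 821326/(-227925)) = -4976698 + (5579*(-1/1452849) + 821326*(-1/227925)) = -4976698 + (-5579/1452849 - 821326/227925) = -4976698 - 398178083783/110380202775 = -549329332568020733/110380202775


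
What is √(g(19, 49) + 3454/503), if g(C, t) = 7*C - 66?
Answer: √18688965/503 ≈ 8.5946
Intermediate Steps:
g(C, t) = -66 + 7*C
√(g(19, 49) + 3454/503) = √((-66 + 7*19) + 3454/503) = √((-66 + 133) + 3454*(1/503)) = √(67 + 3454/503) = √(37155/503) = √18688965/503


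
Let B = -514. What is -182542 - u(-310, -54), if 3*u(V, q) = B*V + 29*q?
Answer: -705400/3 ≈ -2.3513e+5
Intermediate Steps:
u(V, q) = -514*V/3 + 29*q/3 (u(V, q) = (-514*V + 29*q)/3 = -514*V/3 + 29*q/3)
-182542 - u(-310, -54) = -182542 - (-514/3*(-310) + (29/3)*(-54)) = -182542 - (159340/3 - 522) = -182542 - 1*157774/3 = -182542 - 157774/3 = -705400/3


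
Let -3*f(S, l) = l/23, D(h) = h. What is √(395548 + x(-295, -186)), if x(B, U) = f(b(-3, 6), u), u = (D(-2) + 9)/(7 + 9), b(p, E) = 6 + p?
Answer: √30131263965/276 ≈ 628.93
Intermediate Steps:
u = 7/16 (u = (-2 + 9)/(7 + 9) = 7/16 ≈ 0.43750)
f(S, l) = -l/69 (f(S, l) = -l/(3*23) = -l/69)
x(B, U) = -7/1104 (x(B, U) = -1/69*7/16 = -7/1104)
√(395548 + x(-295, -186)) = √(395548 - 7/1104) = √(436684985/1104) = √30131263965/276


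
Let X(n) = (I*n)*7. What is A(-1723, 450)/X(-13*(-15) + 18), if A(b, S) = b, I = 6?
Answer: -1723/8946 ≈ -0.19260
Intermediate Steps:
X(n) = 42*n (X(n) = (6*n)*7 = 42*n)
A(-1723, 450)/X(-13*(-15) + 18) = -1723*1/(42*(-13*(-15) + 18)) = -1723*1/(42*(195 + 18)) = -1723/(42*213) = -1723/8946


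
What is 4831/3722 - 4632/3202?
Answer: -885721/5958922 ≈ -0.14864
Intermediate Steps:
4831/3722 - 4632/3202 = 4831*(1/3722) - 4632*1/3202 = 4831/3722 - 2316/1601 = -885721/5958922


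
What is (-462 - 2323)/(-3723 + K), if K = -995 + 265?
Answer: 2785/4453 ≈ 0.62542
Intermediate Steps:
K = -730
(-462 - 2323)/(-3723 + K) = (-462 - 2323)/(-3723 - 730) = -2785/(-4453) = -2785*(-1/4453) = 2785/4453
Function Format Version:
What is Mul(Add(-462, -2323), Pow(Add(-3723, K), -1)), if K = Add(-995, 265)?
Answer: Rational(2785, 4453) ≈ 0.62542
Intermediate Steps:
K = -730
Mul(Add(-462, -2323), Pow(Add(-3723, K), -1)) = Mul(Add(-462, -2323), Pow(Add(-3723, -730), -1)) = Mul(-2785, Pow(-4453, -1)) = Mul(-2785, Rational(-1, 4453)) = Rational(2785, 4453)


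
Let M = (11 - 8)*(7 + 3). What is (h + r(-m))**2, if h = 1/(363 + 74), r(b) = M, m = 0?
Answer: 171898321/190969 ≈ 900.14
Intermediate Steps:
M = 30 (M = 3*10 = 30)
r(b) = 30
h = 1/437 ≈ 0.0022883
(h + r(-m))**2 = (1/437 + 30)**2 = (13111/437)**2 = 171898321/190969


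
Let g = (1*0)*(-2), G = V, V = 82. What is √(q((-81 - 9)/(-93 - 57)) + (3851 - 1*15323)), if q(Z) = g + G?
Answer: I*√11390 ≈ 106.72*I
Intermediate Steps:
G = 82
g = 0 (g = 0*(-2) = 0)
q(Z) = 82 (q(Z) = 0 + 82 = 82)
√(q((-81 - 9)/(-93 - 57)) + (3851 - 1*15323)) = √(82 + (3851 - 1*15323)) = √(82 + (3851 - 15323)) = √(82 - 11472) = √(-11390) = I*√11390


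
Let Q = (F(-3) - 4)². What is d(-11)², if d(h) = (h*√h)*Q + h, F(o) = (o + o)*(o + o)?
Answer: -1395654535 + 247808*I*√11 ≈ -1.3957e+9 + 8.2189e+5*I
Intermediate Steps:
F(o) = 4*o² (F(o) = (2*o)*(2*o) = 4*o²)
Q = 1024 (Q = (4*(-3)² - 4)² = (4*9 - 4)² = (36 - 4)² = 32² = 1024)
d(h) = h + 1024*h^(3/2) (d(h) = (h*√h)*1024 + h = h^(3/2)*1024 + h = 1024*h^(3/2) + h = h + 1024*h^(3/2))
d(-11)² = (-11 + 1024*(-11)^(3/2))² = (-11 + 1024*(-11*I*√11))² = (-11 - 11264*I*√11)²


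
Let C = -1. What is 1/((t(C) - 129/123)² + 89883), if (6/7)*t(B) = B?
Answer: 60516/5439656653 ≈ 1.1125e-5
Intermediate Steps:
t(B) = 7*B/6
1/((t(C) - 129/123)² + 89883) = 1/(((7/6)*(-1) - 129/123)² + 89883) = 1/((-7/6 - 129*1/123)² + 89883) = 1/((-7/6 - 43/41)² + 89883) = 1/((-545/246)² + 89883) = 1/(297025/60516 + 89883) = 1/(5439656653/60516) = 60516/5439656653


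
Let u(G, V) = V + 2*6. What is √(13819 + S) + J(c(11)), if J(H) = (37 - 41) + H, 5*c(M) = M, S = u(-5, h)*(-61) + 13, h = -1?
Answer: -9/5 + √13161 ≈ 112.92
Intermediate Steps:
u(G, V) = 12 + V (u(G, V) = V + 12 = 12 + V)
S = -658 (S = (12 - 1)*(-61) + 13 = 11*(-61) + 13 = -671 + 13 = -658)
c(M) = M/5
J(H) = -4 + H
√(13819 + S) + J(c(11)) = √(13819 - 658) + (-4 + (⅕)*11) = √13161 + (-4 + 11/5) = √13161 - 9/5 = -9/5 + √13161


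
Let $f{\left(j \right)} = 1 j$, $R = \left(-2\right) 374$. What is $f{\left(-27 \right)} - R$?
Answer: $721$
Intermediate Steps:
$R = -748$
$f{\left(j \right)} = j$
$f{\left(-27 \right)} - R = -27 - -748 = -27 + 748 = 721$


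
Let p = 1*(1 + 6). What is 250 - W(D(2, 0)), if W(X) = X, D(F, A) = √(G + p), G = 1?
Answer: 250 - 2*√2 ≈ 247.17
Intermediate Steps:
p = 7 (p = 1*7 = 7)
D(F, A) = 2*√2 (D(F, A) = √(1 + 7) = √8 = 2*√2)
250 - W(D(2, 0)) = 250 - 2*√2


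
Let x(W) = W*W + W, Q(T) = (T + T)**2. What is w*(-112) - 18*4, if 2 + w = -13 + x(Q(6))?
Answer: -2336952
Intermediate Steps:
Q(T) = 4*T**2 (Q(T) = (2*T)**2 = 4*T**2)
x(W) = W + W**2 (x(W) = W**2 + W = W + W**2)
w = 20865 (w = -2 + (-13 + (4*6**2)*(1 + 4*6**2)) = -2 + (-13 + (4*36)*(1 + 4*36)) = -2 + (-13 + 144*(1 + 144)) = -2 + (-13 + 144*145) = -2 + (-13 + 20880) = -2 + 20867 = 20865)
w*(-112) - 18*4 = 20865*(-112) - 18*4 = -2336880 - 72 = -2336952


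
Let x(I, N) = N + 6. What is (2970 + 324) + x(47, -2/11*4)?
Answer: 36292/11 ≈ 3299.3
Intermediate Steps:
x(I, N) = 6 + N
(2970 + 324) + x(47, -2/11*4) = (2970 + 324) + (6 - 2/11*4) = 3294 + (6 - 2*1/11*4) = 3294 + (6 - 2/11*4) = 3294 + (6 - 8/11) = 3294 + 58/11 = 36292/11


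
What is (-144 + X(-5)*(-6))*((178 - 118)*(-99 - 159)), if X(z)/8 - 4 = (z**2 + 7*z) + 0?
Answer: -2229120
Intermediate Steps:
X(z) = 32 + 8*z**2 + 56*z (X(z) = 32 + 8*((z**2 + 7*z) + 0) = 32 + 8*(z**2 + 7*z) = 32 + (8*z**2 + 56*z) = 32 + 8*z**2 + 56*z)
(-144 + X(-5)*(-6))*((178 - 118)*(-99 - 159)) = (-144 + (32 + 8*(-5)**2 + 56*(-5))*(-6))*((178 - 118)*(-99 - 159)) = (-144 + (32 + 8*25 - 280)*(-6))*(60*(-258)) = (-144 + (32 + 200 - 280)*(-6))*(-15480) = (-144 - 48*(-6))*(-15480) = (-144 + 288)*(-15480) = 144*(-15480) = -2229120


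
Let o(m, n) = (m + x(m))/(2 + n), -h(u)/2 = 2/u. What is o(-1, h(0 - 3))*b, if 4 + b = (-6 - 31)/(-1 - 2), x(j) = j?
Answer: -5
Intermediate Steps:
b = 25/3 (b = -4 + (-6 - 31)/(-1 - 2) = -4 - 37/(-3) = -4 - 37*(-⅓) = -4 + 37/3 = 25/3 ≈ 8.3333)
h(u) = -4/u
o(m, n) = 2*m/(2 + n) (o(m, n) = (m + m)/(2 + n) = (2*m)/(2 + n) = 2*m/(2 + n))
o(-1, h(0 - 3))*b = (2*(-1)/(2 - 4/(0 - 3)))*(25/3) = (2*(-1)/(2 - 4/(-3)))*(25/3) = (2*(-1)/(2 - 4*(-⅓)))*(25/3) = (2*(-1)/(2 + 4/3))*(25/3) = (2*(-1)/(10/3))*(25/3) = (2*(-1)*(3/10))*(25/3) = -⅗*25/3 = -5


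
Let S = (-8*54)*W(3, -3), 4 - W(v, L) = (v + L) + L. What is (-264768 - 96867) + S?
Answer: -364659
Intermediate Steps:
W(v, L) = 4 - v - 2*L (W(v, L) = 4 - ((v + L) + L) = 4 - ((L + v) + L) = 4 - (v + 2*L) = 4 + (-v - 2*L) = 4 - v - 2*L)
S = -3024 (S = (-8*54)*(4 - 1*3 - 2*(-3)) = -432*(4 - 3 + 6) = -432*7 = -3024)
(-264768 - 96867) + S = (-264768 - 96867) - 3024 = -361635 - 3024 = -364659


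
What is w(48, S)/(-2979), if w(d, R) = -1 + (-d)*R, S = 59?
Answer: 2833/2979 ≈ 0.95099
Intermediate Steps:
w(d, R) = -1 - R*d
w(48, S)/(-2979) = (-1 - 1*59*48)/(-2979) = (-1 - 2832)*(-1/2979) = -2833*(-1/2979) = 2833/2979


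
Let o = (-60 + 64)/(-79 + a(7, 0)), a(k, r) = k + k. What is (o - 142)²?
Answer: 85266756/4225 ≈ 20181.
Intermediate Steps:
a(k, r) = 2*k
o = -4/65 (o = (-60 + 64)/(-79 + 2*7) = 4/(-79 + 14) = 4/(-65) = 4*(-1/65) = -4/65 ≈ -0.061538)
(o - 142)² = (-4/65 - 142)² = (-9234/65)² = 85266756/4225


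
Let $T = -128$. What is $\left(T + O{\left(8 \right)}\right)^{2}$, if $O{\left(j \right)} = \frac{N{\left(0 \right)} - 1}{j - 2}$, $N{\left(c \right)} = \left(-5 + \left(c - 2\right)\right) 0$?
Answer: $\frac{591361}{36} \approx 16427.0$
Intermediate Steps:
$N{\left(c \right)} = 0$ ($N{\left(c \right)} = \left(-5 + \left(-2 + c\right)\right) 0 = \left(-7 + c\right) 0 = 0$)
$O{\left(j \right)} = - \frac{1}{-2 + j}$ ($O{\left(j \right)} = \frac{0 - 1}{j - 2} = - \frac{1}{-2 + j}$)
$\left(T + O{\left(8 \right)}\right)^{2} = \left(-128 - \frac{1}{-2 + 8}\right)^{2} = \left(-128 - \frac{1}{6}\right)^{2} = \left(- \frac{769}{6}\right)^{2} = \frac{591361}{36}$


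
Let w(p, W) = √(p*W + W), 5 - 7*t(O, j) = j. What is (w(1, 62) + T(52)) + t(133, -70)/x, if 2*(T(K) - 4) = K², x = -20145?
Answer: 12747751/9401 + 2*√31 ≈ 1367.1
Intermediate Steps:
t(O, j) = 5/7 - j/7
T(K) = 4 + K²/2
w(p, W) = √(W + W*p) (w(p, W) = √(W*p + W) = √(W + W*p))
(w(1, 62) + T(52)) + t(133, -70)/x = (√(62*(1 + 1)) + (4 + (½)*52²)) + (5/7 - ⅐*(-70))/(-20145) = (√(62*2) + (4 + (½)*2704)) + (5/7 + 10)*(-1/20145) = (√124 + (4 + 1352)) + (75/7)*(-1/20145) = (2*√31 + 1356) - 5/9401 = (1356 + 2*√31) - 5/9401 = 12747751/9401 + 2*√31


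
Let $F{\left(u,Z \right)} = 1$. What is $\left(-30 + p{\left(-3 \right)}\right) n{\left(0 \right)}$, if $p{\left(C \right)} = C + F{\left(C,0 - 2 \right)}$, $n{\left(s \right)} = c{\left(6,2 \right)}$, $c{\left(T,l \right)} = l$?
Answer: $-64$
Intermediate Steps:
$n{\left(s \right)} = 2$
$p{\left(C \right)} = 1 + C$ ($p{\left(C \right)} = C + 1 = 1 + C$)
$\left(-30 + p{\left(-3 \right)}\right) n{\left(0 \right)} = \left(-30 + \left(1 - 3\right)\right) 2 = \left(-30 - 2\right) 2 = \left(-32\right) 2 = -64$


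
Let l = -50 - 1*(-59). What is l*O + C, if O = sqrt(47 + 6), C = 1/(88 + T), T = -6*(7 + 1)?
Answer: 1/40 + 9*sqrt(53) ≈ 65.546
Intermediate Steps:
l = 9 (l = -50 + 59 = 9)
T = -48 (T = -6*8 = -48)
C = 1/40 (C = 1/(88 - 48) = 1/40 ≈ 0.025000)
O = sqrt(53) ≈ 7.2801
l*O + C = 9*sqrt(53) + 1/40 = 1/40 + 9*sqrt(53)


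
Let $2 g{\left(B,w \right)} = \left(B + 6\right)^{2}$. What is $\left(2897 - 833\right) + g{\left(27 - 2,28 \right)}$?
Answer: $\frac{5089}{2} \approx 2544.5$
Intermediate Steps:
$g{\left(B,w \right)} = \frac{\left(6 + B\right)^{2}}{2}$ ($g{\left(B,w \right)} = \frac{\left(B + 6\right)^{2}}{2} = \frac{\left(6 + B\right)^{2}}{2}$)
$\left(2897 - 833\right) + g{\left(27 - 2,28 \right)} = \left(2897 - 833\right) + \frac{\left(6 + \left(27 - 2\right)\right)^{2}}{2} = 2064 + \frac{\left(6 + 25\right)^{2}}{2} = 2064 + \frac{31^{2}}{2} = 2064 + \frac{1}{2} \cdot 961 = 2064 + \frac{961}{2} = \frac{5089}{2}$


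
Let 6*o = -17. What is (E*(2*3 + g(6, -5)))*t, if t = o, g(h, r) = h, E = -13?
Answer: 442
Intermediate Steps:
o = -17/6 (o = (⅙)*(-17) = -17/6 ≈ -2.8333)
t = -17/6 ≈ -2.8333
(E*(2*3 + g(6, -5)))*t = -13*(2*3 + 6)*(-17/6) = -13*(6 + 6)*(-17/6) = -13*12*(-17/6) = -156*(-17/6) = 442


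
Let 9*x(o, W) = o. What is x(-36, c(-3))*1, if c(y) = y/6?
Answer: -4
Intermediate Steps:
c(y) = y/6 (c(y) = y*(⅙) = y/6)
x(o, W) = o/9
x(-36, c(-3))*1 = ((⅑)*(-36))*1 = -4*1 = -4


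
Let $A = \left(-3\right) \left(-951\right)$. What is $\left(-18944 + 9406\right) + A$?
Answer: $-6685$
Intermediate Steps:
$A = 2853$
$\left(-18944 + 9406\right) + A = \left(-18944 + 9406\right) + 2853 = -9538 + 2853 = -6685$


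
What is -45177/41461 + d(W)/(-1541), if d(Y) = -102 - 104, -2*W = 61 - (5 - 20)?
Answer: -61076791/63891401 ≈ -0.95595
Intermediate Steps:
W = -38 (W = -(61 - (5 - 20))/2 = -(61 - 1*(-15))/2 = -(61 + 15)/2 = -1/2*76 = -38)
d(Y) = -206
-45177/41461 + d(W)/(-1541) = -45177/41461 - 206/(-1541) = -45177*1/41461 - 206*(-1/1541) = -45177/41461 + 206/1541 = -61076791/63891401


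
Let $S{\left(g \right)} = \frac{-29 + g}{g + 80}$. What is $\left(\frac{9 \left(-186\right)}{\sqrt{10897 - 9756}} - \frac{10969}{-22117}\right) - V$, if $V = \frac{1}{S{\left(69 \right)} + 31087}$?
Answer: $\frac{50805145474}{102446010351} - \frac{1674 \sqrt{1141}}{1141} \approx -49.062$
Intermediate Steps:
$S{\left(g \right)} = \frac{-29 + g}{80 + g}$
$V = \frac{149}{4632003}$ ($V = \frac{1}{\frac{-29 + 69}{80 + 69} + 31087} = \frac{1}{\frac{1}{149} \cdot 40 + 31087} = \frac{1}{\frac{40}{149} + 31087} = \frac{1}{\frac{4632003}{149}} = \frac{149}{4632003} \approx 3.2168 \cdot 10^{-5}$)
$\left(\frac{9 \left(-186\right)}{\sqrt{10897 - 9756}} - \frac{10969}{-22117}\right) - V = \left(\frac{9 \left(-186\right)}{\sqrt{10897 - 9756}} - \frac{10969}{-22117}\right) - \frac{149}{4632003} = \left(- \frac{1674}{\sqrt{1141}} - - \frac{10969}{22117}\right) - \frac{149}{4632003} = \left(- 1674 \frac{\sqrt{1141}}{1141} + \frac{10969}{22117}\right) - \frac{149}{4632003} = \left(- \frac{1674 \sqrt{1141}}{1141} + \frac{10969}{22117}\right) - \frac{149}{4632003} = \left(\frac{10969}{22117} - \frac{1674 \sqrt{1141}}{1141}\right) - \frac{149}{4632003} = \frac{50805145474}{102446010351} - \frac{1674 \sqrt{1141}}{1141}$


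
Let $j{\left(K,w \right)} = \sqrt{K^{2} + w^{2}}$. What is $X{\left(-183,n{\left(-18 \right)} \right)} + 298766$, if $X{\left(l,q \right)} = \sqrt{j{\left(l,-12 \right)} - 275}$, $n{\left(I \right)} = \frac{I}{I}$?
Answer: $298766 + \sqrt{-275 + 3 \sqrt{3737}} \approx 2.9877 \cdot 10^{5} + 9.5712 i$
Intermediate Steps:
$n{\left(I \right)} = 1$
$X{\left(l,q \right)} = \sqrt{-275 + \sqrt{144 + l^{2}}}$ ($X{\left(l,q \right)} = \sqrt{\sqrt{l^{2} + \left(-12\right)^{2}} - 275} = \sqrt{\sqrt{l^{2} + 144} - 275} = \sqrt{\sqrt{144 + l^{2}} - 275} = \sqrt{-275 + \sqrt{144 + l^{2}}}$)
$X{\left(-183,n{\left(-18 \right)} \right)} + 298766 = \sqrt{-275 + \sqrt{144 + \left(-183\right)^{2}}} + 298766 = \sqrt{-275 + \sqrt{144 + 33489}} + 298766 = \sqrt{-275 + \sqrt{33633}} + 298766 = \sqrt{-275 + 3 \sqrt{3737}} + 298766 = 298766 + \sqrt{-275 + 3 \sqrt{3737}}$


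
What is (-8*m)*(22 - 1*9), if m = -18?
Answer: 1872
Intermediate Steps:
(-8*m)*(22 - 1*9) = (-8*(-18))*(22 - 1*9) = 144*(22 - 9) = 144*13 = 1872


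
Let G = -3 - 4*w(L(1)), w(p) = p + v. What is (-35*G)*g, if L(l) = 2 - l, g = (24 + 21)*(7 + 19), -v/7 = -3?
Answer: 3726450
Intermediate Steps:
v = 21 (v = -7*(-3) = 21)
g = 1170 (g = 45*26 = 1170)
w(p) = 21 + p (w(p) = p + 21 = 21 + p)
G = -91 (G = -3 - 4*(21 + (2 - 1*1)) = -3 - 4*(21 + (2 - 1)) = -3 - 4*(21 + 1) = -3 - 4*22 = -3 - 88 = -91)
(-35*G)*g = -35*(-91)*1170 = 3185*1170 = 3726450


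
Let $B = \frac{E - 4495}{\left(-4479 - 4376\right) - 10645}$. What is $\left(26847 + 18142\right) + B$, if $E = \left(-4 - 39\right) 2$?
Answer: $\frac{292430027}{6500} \approx 44989.0$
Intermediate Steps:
$E = -86$ ($E = \left(-43\right) 2 = -86$)
$B = \frac{1527}{6500}$ ($B = \frac{-86 - 4495}{\left(-4479 - 4376\right) - 10645} = - \frac{4581}{\left(-4479 - 4376\right) - 10645} = - \frac{4581}{-8855 - 10645} = - \frac{4581}{-19500} = \left(-4581\right) \left(- \frac{1}{19500}\right) = \frac{1527}{6500} \approx 0.23492$)
$\left(26847 + 18142\right) + B = \left(26847 + 18142\right) + \frac{1527}{6500} = 44989 + \frac{1527}{6500} = \frac{292430027}{6500}$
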